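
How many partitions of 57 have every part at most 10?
p(57, parts ≤ 10) = 141136

Use the recurrence p(n, m) = p(n, m−1) + p(n−m, m): either the largest part is < m (count p(n, m−1)) or the largest part is exactly m (remove one copy of m, count p(n−m, m)). With p(0, ·) = 1 this gives p(57, parts ≤ 10) = 141136. (By conjugating Young diagrams, this also counts partitions of 57 into at most 10 parts.)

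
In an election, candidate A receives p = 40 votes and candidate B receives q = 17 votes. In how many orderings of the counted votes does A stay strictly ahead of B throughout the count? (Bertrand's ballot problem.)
Strict-lead orderings = 56348581901535

Total orderings of the 57 votes with 40 for A: C(57, 40) = 139646485582065. By the Bertrand ballot formula (Cycle Lemma / reflection principle), the number of orderings in which A is strictly ahead of B throughout is (p − q)/(p + q) · C(p + q, p) = (40 − 17)/(40 + 17) · 139646485582065 = 56348581901535.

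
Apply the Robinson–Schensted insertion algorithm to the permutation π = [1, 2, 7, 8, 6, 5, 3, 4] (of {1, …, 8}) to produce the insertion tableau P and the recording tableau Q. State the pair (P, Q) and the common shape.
P = [1, 2, 3, 4] / [5, 8] / [6] / [7];  Q = [1, 2, 3, 4] / [5, 8] / [6] / [7];  common shape = (4, 2, 1, 1)

Row-insert the values π_1, π_2, … into P one at a time, bumping the leftmost entry strictly greater than the inserted value down to the next row. The recording tableau Q records, in position (i, j), the step at which that cell was added to P.
  Insert 1 (step 1): P = [1];  Q = [1]
  Insert 2 (step 2): P = [1, 2];  Q = [1, 2]
  Insert 7 (step 3): P = [1, 2, 7];  Q = [1, 2, 3]
  Insert 8 (step 4): P = [1, 2, 7, 8];  Q = [1, 2, 3, 4]
  Insert 6 (step 5): P = [1, 2, 6, 8] / [7];  Q = [1, 2, 3, 4] / [5]
  Insert 5 (step 6): P = [1, 2, 5, 8] / [6] / [7];  Q = [1, 2, 3, 4] / [5] / [6]
  Insert 3 (step 7): P = [1, 2, 3, 8] / [5] / [6] / [7];  Q = [1, 2, 3, 4] / [5] / [6] / [7]
  Insert 4 (step 8): P = [1, 2, 3, 4] / [5, 8] / [6] / [7];  Q = [1, 2, 3, 4] / [5, 8] / [6] / [7]
Final shape: (4, 2, 1, 1).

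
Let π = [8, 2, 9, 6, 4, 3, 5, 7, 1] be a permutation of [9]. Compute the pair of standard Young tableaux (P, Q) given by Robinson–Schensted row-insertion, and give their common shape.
P = [1, 3, 5, 7] / [2, 9] / [4] / [6] / [8];  Q = [1, 3, 7, 8] / [2, 4] / [5] / [6] / [9];  common shape = (4, 2, 1, 1, 1)

Row-insert the values π_1, π_2, … into P one at a time, bumping the leftmost entry strictly greater than the inserted value down to the next row. The recording tableau Q records, in position (i, j), the step at which that cell was added to P.
  Insert 8 (step 1): P = [8];  Q = [1]
  Insert 2 (step 2): P = [2] / [8];  Q = [1] / [2]
  Insert 9 (step 3): P = [2, 9] / [8];  Q = [1, 3] / [2]
  Insert 6 (step 4): P = [2, 6] / [8, 9];  Q = [1, 3] / [2, 4]
  Insert 4 (step 5): P = [2, 4] / [6, 9] / [8];  Q = [1, 3] / [2, 4] / [5]
  Insert 3 (step 6): P = [2, 3] / [4, 9] / [6] / [8];  Q = [1, 3] / [2, 4] / [5] / [6]
  Insert 5 (step 7): P = [2, 3, 5] / [4, 9] / [6] / [8];  Q = [1, 3, 7] / [2, 4] / [5] / [6]
  Insert 7 (step 8): P = [2, 3, 5, 7] / [4, 9] / [6] / [8];  Q = [1, 3, 7, 8] / [2, 4] / [5] / [6]
  Insert 1 (step 9): P = [1, 3, 5, 7] / [2, 9] / [4] / [6] / [8];  Q = [1, 3, 7, 8] / [2, 4] / [5] / [6] / [9]
Final shape: (4, 2, 1, 1, 1).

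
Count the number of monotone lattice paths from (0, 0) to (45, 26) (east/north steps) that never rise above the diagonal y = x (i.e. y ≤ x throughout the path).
Number of paths = 7664867653706345040

By the reflection principle (André's argument), the number of monotone paths to (45, 26) with n ≤ m that never go above y = x is C(71, 45) − C(71, 46) = 17629195603524593592 − 9964327949818248552 = 7664867653706345040.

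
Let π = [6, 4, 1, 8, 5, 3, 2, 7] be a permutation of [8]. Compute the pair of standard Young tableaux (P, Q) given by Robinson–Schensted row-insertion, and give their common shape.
P = [1, 2, 7] / [3, 5] / [4, 8] / [6];  Q = [1, 4, 8] / [2, 5] / [3, 6] / [7];  common shape = (3, 2, 2, 1)

Row-insert the values π_1, π_2, … into P one at a time, bumping the leftmost entry strictly greater than the inserted value down to the next row. The recording tableau Q records, in position (i, j), the step at which that cell was added to P.
  Insert 6 (step 1): P = [6];  Q = [1]
  Insert 4 (step 2): P = [4] / [6];  Q = [1] / [2]
  Insert 1 (step 3): P = [1] / [4] / [6];  Q = [1] / [2] / [3]
  Insert 8 (step 4): P = [1, 8] / [4] / [6];  Q = [1, 4] / [2] / [3]
  Insert 5 (step 5): P = [1, 5] / [4, 8] / [6];  Q = [1, 4] / [2, 5] / [3]
  Insert 3 (step 6): P = [1, 3] / [4, 5] / [6, 8];  Q = [1, 4] / [2, 5] / [3, 6]
  Insert 2 (step 7): P = [1, 2] / [3, 5] / [4, 8] / [6];  Q = [1, 4] / [2, 5] / [3, 6] / [7]
  Insert 7 (step 8): P = [1, 2, 7] / [3, 5] / [4, 8] / [6];  Q = [1, 4, 8] / [2, 5] / [3, 6] / [7]
Final shape: (3, 2, 2, 1).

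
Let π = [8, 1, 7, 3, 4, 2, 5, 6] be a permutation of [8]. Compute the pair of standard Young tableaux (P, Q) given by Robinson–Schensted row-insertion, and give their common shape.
P = [1, 2, 4, 5, 6] / [3] / [7] / [8];  Q = [1, 3, 5, 7, 8] / [2] / [4] / [6];  common shape = (5, 1, 1, 1)

Row-insert the values π_1, π_2, … into P one at a time, bumping the leftmost entry strictly greater than the inserted value down to the next row. The recording tableau Q records, in position (i, j), the step at which that cell was added to P.
  Insert 8 (step 1): P = [8];  Q = [1]
  Insert 1 (step 2): P = [1] / [8];  Q = [1] / [2]
  Insert 7 (step 3): P = [1, 7] / [8];  Q = [1, 3] / [2]
  Insert 3 (step 4): P = [1, 3] / [7] / [8];  Q = [1, 3] / [2] / [4]
  Insert 4 (step 5): P = [1, 3, 4] / [7] / [8];  Q = [1, 3, 5] / [2] / [4]
  Insert 2 (step 6): P = [1, 2, 4] / [3] / [7] / [8];  Q = [1, 3, 5] / [2] / [4] / [6]
  Insert 5 (step 7): P = [1, 2, 4, 5] / [3] / [7] / [8];  Q = [1, 3, 5, 7] / [2] / [4] / [6]
  Insert 6 (step 8): P = [1, 2, 4, 5, 6] / [3] / [7] / [8];  Q = [1, 3, 5, 7, 8] / [2] / [4] / [6]
Final shape: (5, 1, 1, 1).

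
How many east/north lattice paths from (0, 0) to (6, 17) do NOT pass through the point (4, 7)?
Number of paths = 79167

Total paths from (0, 0) to (6, 17): C(23, 6) = 100947. Paths through (4, 7): (paths (0, 0) → (4, 7)) × (paths (4, 7) → (6, 17)) = C(11, 4) · C(12, 2) = 330 · 66 = 21780. Avoidance count = 100947 − 21780 = 79167.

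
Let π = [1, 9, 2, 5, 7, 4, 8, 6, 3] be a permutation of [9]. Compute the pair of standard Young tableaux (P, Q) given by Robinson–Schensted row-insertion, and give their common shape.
P = [1, 2, 3, 6, 8] / [4, 7] / [5] / [9];  Q = [1, 2, 4, 5, 7] / [3, 8] / [6] / [9];  common shape = (5, 2, 1, 1)

Row-insert the values π_1, π_2, … into P one at a time, bumping the leftmost entry strictly greater than the inserted value down to the next row. The recording tableau Q records, in position (i, j), the step at which that cell was added to P.
  Insert 1 (step 1): P = [1];  Q = [1]
  Insert 9 (step 2): P = [1, 9];  Q = [1, 2]
  Insert 2 (step 3): P = [1, 2] / [9];  Q = [1, 2] / [3]
  Insert 5 (step 4): P = [1, 2, 5] / [9];  Q = [1, 2, 4] / [3]
  Insert 7 (step 5): P = [1, 2, 5, 7] / [9];  Q = [1, 2, 4, 5] / [3]
  Insert 4 (step 6): P = [1, 2, 4, 7] / [5] / [9];  Q = [1, 2, 4, 5] / [3] / [6]
  Insert 8 (step 7): P = [1, 2, 4, 7, 8] / [5] / [9];  Q = [1, 2, 4, 5, 7] / [3] / [6]
  Insert 6 (step 8): P = [1, 2, 4, 6, 8] / [5, 7] / [9];  Q = [1, 2, 4, 5, 7] / [3, 8] / [6]
  Insert 3 (step 9): P = [1, 2, 3, 6, 8] / [4, 7] / [5] / [9];  Q = [1, 2, 4, 5, 7] / [3, 8] / [6] / [9]
Final shape: (5, 2, 1, 1).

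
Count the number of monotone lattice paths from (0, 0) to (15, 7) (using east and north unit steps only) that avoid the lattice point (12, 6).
Number of paths = 96288

Total paths from (0, 0) to (15, 7): C(22, 15) = 170544. Paths through (12, 6): (paths (0, 0) → (12, 6)) × (paths (12, 6) → (15, 7)) = C(18, 12) · C(4, 3) = 18564 · 4 = 74256. Avoidance count = 170544 − 74256 = 96288.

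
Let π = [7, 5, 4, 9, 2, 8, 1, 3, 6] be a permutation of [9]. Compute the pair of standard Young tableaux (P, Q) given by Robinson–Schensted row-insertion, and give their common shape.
P = [1, 3, 6] / [2, 8] / [4, 9] / [5] / [7];  Q = [1, 4, 9] / [2, 6] / [3, 8] / [5] / [7];  common shape = (3, 2, 2, 1, 1)

Row-insert the values π_1, π_2, … into P one at a time, bumping the leftmost entry strictly greater than the inserted value down to the next row. The recording tableau Q records, in position (i, j), the step at which that cell was added to P.
  Insert 7 (step 1): P = [7];  Q = [1]
  Insert 5 (step 2): P = [5] / [7];  Q = [1] / [2]
  Insert 4 (step 3): P = [4] / [5] / [7];  Q = [1] / [2] / [3]
  Insert 9 (step 4): P = [4, 9] / [5] / [7];  Q = [1, 4] / [2] / [3]
  Insert 2 (step 5): P = [2, 9] / [4] / [5] / [7];  Q = [1, 4] / [2] / [3] / [5]
  Insert 8 (step 6): P = [2, 8] / [4, 9] / [5] / [7];  Q = [1, 4] / [2, 6] / [3] / [5]
  Insert 1 (step 7): P = [1, 8] / [2, 9] / [4] / [5] / [7];  Q = [1, 4] / [2, 6] / [3] / [5] / [7]
  Insert 3 (step 8): P = [1, 3] / [2, 8] / [4, 9] / [5] / [7];  Q = [1, 4] / [2, 6] / [3, 8] / [5] / [7]
  Insert 6 (step 9): P = [1, 3, 6] / [2, 8] / [4, 9] / [5] / [7];  Q = [1, 4, 9] / [2, 6] / [3, 8] / [5] / [7]
Final shape: (3, 2, 2, 1, 1).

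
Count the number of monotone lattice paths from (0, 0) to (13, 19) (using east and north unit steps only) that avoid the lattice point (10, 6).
Number of paths = 342889120

Total paths from (0, 0) to (13, 19): C(32, 13) = 347373600. Paths through (10, 6): (paths (0, 0) → (10, 6)) × (paths (10, 6) → (13, 19)) = C(16, 10) · C(16, 3) = 8008 · 560 = 4484480. Avoidance count = 347373600 − 4484480 = 342889120.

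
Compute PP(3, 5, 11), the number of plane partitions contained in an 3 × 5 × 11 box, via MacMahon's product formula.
PP(3, 5, 11) = 1837984512

Evaluate the triple product over i = 1..3, j = 1..5, k = 1..11. The factors are (2/1) · (3/2) · (4/3) · (5/4) · (6/5) · (7/6) · (8/7) · (9/8) · … (165 factors total). The numerators and denominators telescope so the product is an integer; carrying out the multiplication exactly gives PP(3, 5, 11) = 1837984512.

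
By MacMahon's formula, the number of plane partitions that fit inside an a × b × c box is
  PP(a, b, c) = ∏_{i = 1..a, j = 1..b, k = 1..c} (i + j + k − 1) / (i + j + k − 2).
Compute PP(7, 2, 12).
PP(7, 2, 12) = 488259720

Evaluate the triple product over i = 1..7, j = 1..2, k = 1..12. The factors are (2/1) · (3/2) · (4/3) · (5/4) · (6/5) · (7/6) · (8/7) · (9/8) · … (168 factors total). The numerators and denominators telescope so the product is an integer; carrying out the multiplication exactly gives PP(7, 2, 12) = 488259720.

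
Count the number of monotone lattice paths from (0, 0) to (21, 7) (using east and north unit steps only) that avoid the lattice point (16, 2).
Number of paths = 1145484

Total paths from (0, 0) to (21, 7): C(28, 21) = 1184040. Paths through (16, 2): (paths (0, 0) → (16, 2)) × (paths (16, 2) → (21, 7)) = C(18, 16) · C(10, 5) = 153 · 252 = 38556. Avoidance count = 1184040 − 38556 = 1145484.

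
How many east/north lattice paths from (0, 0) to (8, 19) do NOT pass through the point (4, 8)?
Number of paths = 1544400

Total paths from (0, 0) to (8, 19): C(27, 8) = 2220075. Paths through (4, 8): (paths (0, 0) → (4, 8)) × (paths (4, 8) → (8, 19)) = C(12, 4) · C(15, 4) = 495 · 1365 = 675675. Avoidance count = 2220075 − 675675 = 1544400.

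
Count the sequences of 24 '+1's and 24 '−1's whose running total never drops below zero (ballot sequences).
C_24 = 1289904147324

These ballot sequences are counted by the Catalan number C_n = (1/(n + 1)) · C(2n, n). For n = 24: C_24 = (1/25) · C(48, 24) = 32247603683100/25 = 1289904147324.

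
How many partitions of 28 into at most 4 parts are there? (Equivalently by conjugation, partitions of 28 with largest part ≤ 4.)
p(28, parts ≤ 4) = 249

Use the recurrence p(n, m) = p(n, m−1) + p(n−m, m): either the largest part is < m (count p(n, m−1)) or the largest part is exactly m (remove one copy of m, count p(n−m, m)). With p(0, ·) = 1 this gives p(28, parts ≤ 4) = 249. (By conjugating Young diagrams, this also counts partitions of 28 into at most 4 parts.)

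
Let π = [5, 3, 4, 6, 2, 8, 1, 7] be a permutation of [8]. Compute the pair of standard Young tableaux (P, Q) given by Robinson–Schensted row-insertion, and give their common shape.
P = [1, 4, 6, 7] / [2, 8] / [3] / [5];  Q = [1, 3, 4, 6] / [2, 8] / [5] / [7];  common shape = (4, 2, 1, 1)

Row-insert the values π_1, π_2, … into P one at a time, bumping the leftmost entry strictly greater than the inserted value down to the next row. The recording tableau Q records, in position (i, j), the step at which that cell was added to P.
  Insert 5 (step 1): P = [5];  Q = [1]
  Insert 3 (step 2): P = [3] / [5];  Q = [1] / [2]
  Insert 4 (step 3): P = [3, 4] / [5];  Q = [1, 3] / [2]
  Insert 6 (step 4): P = [3, 4, 6] / [5];  Q = [1, 3, 4] / [2]
  Insert 2 (step 5): P = [2, 4, 6] / [3] / [5];  Q = [1, 3, 4] / [2] / [5]
  Insert 8 (step 6): P = [2, 4, 6, 8] / [3] / [5];  Q = [1, 3, 4, 6] / [2] / [5]
  Insert 1 (step 7): P = [1, 4, 6, 8] / [2] / [3] / [5];  Q = [1, 3, 4, 6] / [2] / [5] / [7]
  Insert 7 (step 8): P = [1, 4, 6, 7] / [2, 8] / [3] / [5];  Q = [1, 3, 4, 6] / [2, 8] / [5] / [7]
Final shape: (4, 2, 1, 1).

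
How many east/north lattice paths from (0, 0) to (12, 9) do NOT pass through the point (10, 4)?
Number of paths = 272909

Total paths from (0, 0) to (12, 9): C(21, 12) = 293930. Paths through (10, 4): (paths (0, 0) → (10, 4)) × (paths (10, 4) → (12, 9)) = C(14, 10) · C(7, 2) = 1001 · 21 = 21021. Avoidance count = 293930 − 21021 = 272909.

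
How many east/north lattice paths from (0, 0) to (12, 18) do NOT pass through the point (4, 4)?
Number of paths = 64109325

Total paths from (0, 0) to (12, 18): C(30, 12) = 86493225. Paths through (4, 4): (paths (0, 0) → (4, 4)) × (paths (4, 4) → (12, 18)) = C(8, 4) · C(22, 8) = 70 · 319770 = 22383900. Avoidance count = 86493225 − 22383900 = 64109325.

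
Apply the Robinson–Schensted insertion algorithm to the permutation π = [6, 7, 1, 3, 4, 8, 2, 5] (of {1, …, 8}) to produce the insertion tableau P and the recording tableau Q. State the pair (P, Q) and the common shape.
P = [1, 2, 4, 5] / [3, 7, 8] / [6];  Q = [1, 2, 5, 6] / [3, 4, 8] / [7];  common shape = (4, 3, 1)

Row-insert the values π_1, π_2, … into P one at a time, bumping the leftmost entry strictly greater than the inserted value down to the next row. The recording tableau Q records, in position (i, j), the step at which that cell was added to P.
  Insert 6 (step 1): P = [6];  Q = [1]
  Insert 7 (step 2): P = [6, 7];  Q = [1, 2]
  Insert 1 (step 3): P = [1, 7] / [6];  Q = [1, 2] / [3]
  Insert 3 (step 4): P = [1, 3] / [6, 7];  Q = [1, 2] / [3, 4]
  Insert 4 (step 5): P = [1, 3, 4] / [6, 7];  Q = [1, 2, 5] / [3, 4]
  Insert 8 (step 6): P = [1, 3, 4, 8] / [6, 7];  Q = [1, 2, 5, 6] / [3, 4]
  Insert 2 (step 7): P = [1, 2, 4, 8] / [3, 7] / [6];  Q = [1, 2, 5, 6] / [3, 4] / [7]
  Insert 5 (step 8): P = [1, 2, 4, 5] / [3, 7, 8] / [6];  Q = [1, 2, 5, 6] / [3, 4, 8] / [7]
Final shape: (4, 3, 1).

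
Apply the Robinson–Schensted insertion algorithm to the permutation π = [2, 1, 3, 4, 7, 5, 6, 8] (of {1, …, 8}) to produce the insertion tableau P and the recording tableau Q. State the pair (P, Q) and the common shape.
P = [1, 3, 4, 5, 6, 8] / [2, 7];  Q = [1, 3, 4, 5, 7, 8] / [2, 6];  common shape = (6, 2)

Row-insert the values π_1, π_2, … into P one at a time, bumping the leftmost entry strictly greater than the inserted value down to the next row. The recording tableau Q records, in position (i, j), the step at which that cell was added to P.
  Insert 2 (step 1): P = [2];  Q = [1]
  Insert 1 (step 2): P = [1] / [2];  Q = [1] / [2]
  Insert 3 (step 3): P = [1, 3] / [2];  Q = [1, 3] / [2]
  Insert 4 (step 4): P = [1, 3, 4] / [2];  Q = [1, 3, 4] / [2]
  Insert 7 (step 5): P = [1, 3, 4, 7] / [2];  Q = [1, 3, 4, 5] / [2]
  Insert 5 (step 6): P = [1, 3, 4, 5] / [2, 7];  Q = [1, 3, 4, 5] / [2, 6]
  Insert 6 (step 7): P = [1, 3, 4, 5, 6] / [2, 7];  Q = [1, 3, 4, 5, 7] / [2, 6]
  Insert 8 (step 8): P = [1, 3, 4, 5, 6, 8] / [2, 7];  Q = [1, 3, 4, 5, 7, 8] / [2, 6]
Final shape: (6, 2).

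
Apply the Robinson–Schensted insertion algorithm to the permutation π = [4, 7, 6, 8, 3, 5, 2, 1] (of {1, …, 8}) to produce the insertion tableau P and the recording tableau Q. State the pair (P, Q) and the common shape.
P = [1, 5, 8] / [2, 6] / [3] / [4] / [7];  Q = [1, 2, 4] / [3, 6] / [5] / [7] / [8];  common shape = (3, 2, 1, 1, 1)

Row-insert the values π_1, π_2, … into P one at a time, bumping the leftmost entry strictly greater than the inserted value down to the next row. The recording tableau Q records, in position (i, j), the step at which that cell was added to P.
  Insert 4 (step 1): P = [4];  Q = [1]
  Insert 7 (step 2): P = [4, 7];  Q = [1, 2]
  Insert 6 (step 3): P = [4, 6] / [7];  Q = [1, 2] / [3]
  Insert 8 (step 4): P = [4, 6, 8] / [7];  Q = [1, 2, 4] / [3]
  Insert 3 (step 5): P = [3, 6, 8] / [4] / [7];  Q = [1, 2, 4] / [3] / [5]
  Insert 5 (step 6): P = [3, 5, 8] / [4, 6] / [7];  Q = [1, 2, 4] / [3, 6] / [5]
  Insert 2 (step 7): P = [2, 5, 8] / [3, 6] / [4] / [7];  Q = [1, 2, 4] / [3, 6] / [5] / [7]
  Insert 1 (step 8): P = [1, 5, 8] / [2, 6] / [3] / [4] / [7];  Q = [1, 2, 4] / [3, 6] / [5] / [7] / [8]
Final shape: (3, 2, 1, 1, 1).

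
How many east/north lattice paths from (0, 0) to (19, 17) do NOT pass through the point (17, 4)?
Number of paths = 8596868175

Total paths from (0, 0) to (19, 17): C(36, 19) = 8597496600. Paths through (17, 4): (paths (0, 0) → (17, 4)) × (paths (17, 4) → (19, 17)) = C(21, 17) · C(15, 2) = 5985 · 105 = 628425. Avoidance count = 8597496600 − 628425 = 8596868175.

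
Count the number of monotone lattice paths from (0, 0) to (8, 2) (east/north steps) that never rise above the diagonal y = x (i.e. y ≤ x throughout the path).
Number of paths = 35

By the reflection principle (André's argument), the number of monotone paths to (8, 2) with n ≤ m that never go above y = x is C(10, 8) − C(10, 9) = 45 − 10 = 35.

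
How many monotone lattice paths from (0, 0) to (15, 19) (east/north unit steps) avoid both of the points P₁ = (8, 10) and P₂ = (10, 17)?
Number of paths = 1211295063

Inclusion–exclusion. Total paths: C(34, 15) = 1855967520. Through P₁: C(18, 8)·C(16, 7) = 500591520. Through P₂: C(27, 10)·C(7, 5) = 177161985. Since P₁ is strictly southwest of P₂, a monotone path through both must visit P₁ then P₂; paths through both = C(18, 8)·C(9, 2)·C(7, 5) = 33081048. Avoid both = 1855967520 − 500591520 − 177161985 + 33081048 = 1211295063.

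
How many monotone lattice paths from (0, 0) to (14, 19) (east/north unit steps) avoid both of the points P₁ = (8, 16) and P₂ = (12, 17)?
Number of paths = 467718156

Inclusion–exclusion. Total paths: C(33, 14) = 818809200. Through P₁: C(24, 8)·C(9, 6) = 61779564. Through P₂: C(29, 12)·C(4, 2) = 311375610. Since P₁ is strictly southwest of P₂, a monotone path through both must visit P₁ then P₂; paths through both = C(24, 8)·C(5, 4)·C(4, 2) = 22064130. Avoid both = 818809200 − 61779564 − 311375610 + 22064130 = 467718156.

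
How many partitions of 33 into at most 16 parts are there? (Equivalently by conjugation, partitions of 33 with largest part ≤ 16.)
p(33, parts ≤ 16) = 9228

Use the recurrence p(n, m) = p(n, m−1) + p(n−m, m): either the largest part is < m (count p(n, m−1)) or the largest part is exactly m (remove one copy of m, count p(n−m, m)). With p(0, ·) = 1 this gives p(33, parts ≤ 16) = 9228. (By conjugating Young diagrams, this also counts partitions of 33 into at most 16 parts.)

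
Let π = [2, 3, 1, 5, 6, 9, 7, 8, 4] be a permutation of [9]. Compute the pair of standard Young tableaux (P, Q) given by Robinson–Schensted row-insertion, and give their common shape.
P = [1, 3, 4, 6, 7, 8] / [2, 5] / [9];  Q = [1, 2, 4, 5, 6, 8] / [3, 7] / [9];  common shape = (6, 2, 1)

Row-insert the values π_1, π_2, … into P one at a time, bumping the leftmost entry strictly greater than the inserted value down to the next row. The recording tableau Q records, in position (i, j), the step at which that cell was added to P.
  Insert 2 (step 1): P = [2];  Q = [1]
  Insert 3 (step 2): P = [2, 3];  Q = [1, 2]
  Insert 1 (step 3): P = [1, 3] / [2];  Q = [1, 2] / [3]
  Insert 5 (step 4): P = [1, 3, 5] / [2];  Q = [1, 2, 4] / [3]
  Insert 6 (step 5): P = [1, 3, 5, 6] / [2];  Q = [1, 2, 4, 5] / [3]
  Insert 9 (step 6): P = [1, 3, 5, 6, 9] / [2];  Q = [1, 2, 4, 5, 6] / [3]
  Insert 7 (step 7): P = [1, 3, 5, 6, 7] / [2, 9];  Q = [1, 2, 4, 5, 6] / [3, 7]
  Insert 8 (step 8): P = [1, 3, 5, 6, 7, 8] / [2, 9];  Q = [1, 2, 4, 5, 6, 8] / [3, 7]
  Insert 4 (step 9): P = [1, 3, 4, 6, 7, 8] / [2, 5] / [9];  Q = [1, 2, 4, 5, 6, 8] / [3, 7] / [9]
Final shape: (6, 2, 1).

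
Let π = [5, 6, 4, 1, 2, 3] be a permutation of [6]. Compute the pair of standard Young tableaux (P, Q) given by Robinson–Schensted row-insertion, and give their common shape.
P = [1, 2, 3] / [4, 6] / [5];  Q = [1, 2, 6] / [3, 5] / [4];  common shape = (3, 2, 1)

Row-insert the values π_1, π_2, … into P one at a time, bumping the leftmost entry strictly greater than the inserted value down to the next row. The recording tableau Q records, in position (i, j), the step at which that cell was added to P.
  Insert 5 (step 1): P = [5];  Q = [1]
  Insert 6 (step 2): P = [5, 6];  Q = [1, 2]
  Insert 4 (step 3): P = [4, 6] / [5];  Q = [1, 2] / [3]
  Insert 1 (step 4): P = [1, 6] / [4] / [5];  Q = [1, 2] / [3] / [4]
  Insert 2 (step 5): P = [1, 2] / [4, 6] / [5];  Q = [1, 2] / [3, 5] / [4]
  Insert 3 (step 6): P = [1, 2, 3] / [4, 6] / [5];  Q = [1, 2, 6] / [3, 5] / [4]
Final shape: (3, 2, 1).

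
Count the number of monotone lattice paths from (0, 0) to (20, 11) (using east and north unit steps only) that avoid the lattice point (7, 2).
Number of paths = 66765195

Total paths from (0, 0) to (20, 11): C(31, 20) = 84672315. Paths through (7, 2): (paths (0, 0) → (7, 2)) × (paths (7, 2) → (20, 11)) = C(9, 7) · C(22, 13) = 36 · 497420 = 17907120. Avoidance count = 84672315 − 17907120 = 66765195.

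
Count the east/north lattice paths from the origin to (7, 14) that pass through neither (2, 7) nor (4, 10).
Number of paths = 65333

Inclusion–exclusion. Total paths: C(21, 7) = 116280. Through P₁: C(9, 2)·C(12, 5) = 28512. Through P₂: C(14, 4)·C(7, 3) = 35035. Since P₁ is strictly southwest of P₂, a monotone path through both must visit P₁ then P₂; paths through both = C(9, 2)·C(5, 2)·C(7, 3) = 12600. Avoid both = 116280 − 28512 − 35035 + 12600 = 65333.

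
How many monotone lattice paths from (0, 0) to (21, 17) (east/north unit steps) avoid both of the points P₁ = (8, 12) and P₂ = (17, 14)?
Number of paths = 18662936295

Inclusion–exclusion. Total paths: C(38, 21) = 28781143380. Through P₁: C(20, 8)·C(18, 13) = 1079310960. Through P₂: C(31, 17)·C(7, 4) = 9281388375. Since P₁ is strictly southwest of P₂, a monotone path through both must visit P₁ then P₂; paths through both = C(20, 8)·C(11, 9)·C(7, 4) = 242492250. Avoid both = 28781143380 − 1079310960 − 9281388375 + 242492250 = 18662936295.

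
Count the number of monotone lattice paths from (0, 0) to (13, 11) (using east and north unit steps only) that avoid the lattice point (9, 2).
Number of paths = 2456819

Total paths from (0, 0) to (13, 11): C(24, 13) = 2496144. Paths through (9, 2): (paths (0, 0) → (9, 2)) × (paths (9, 2) → (13, 11)) = C(11, 9) · C(13, 4) = 55 · 715 = 39325. Avoidance count = 2496144 − 39325 = 2456819.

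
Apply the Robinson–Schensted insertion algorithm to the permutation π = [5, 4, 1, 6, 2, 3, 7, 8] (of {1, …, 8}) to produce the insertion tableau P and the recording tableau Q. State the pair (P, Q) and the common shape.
P = [1, 2, 3, 7, 8] / [4, 6] / [5];  Q = [1, 4, 6, 7, 8] / [2, 5] / [3];  common shape = (5, 2, 1)

Row-insert the values π_1, π_2, … into P one at a time, bumping the leftmost entry strictly greater than the inserted value down to the next row. The recording tableau Q records, in position (i, j), the step at which that cell was added to P.
  Insert 5 (step 1): P = [5];  Q = [1]
  Insert 4 (step 2): P = [4] / [5];  Q = [1] / [2]
  Insert 1 (step 3): P = [1] / [4] / [5];  Q = [1] / [2] / [3]
  Insert 6 (step 4): P = [1, 6] / [4] / [5];  Q = [1, 4] / [2] / [3]
  Insert 2 (step 5): P = [1, 2] / [4, 6] / [5];  Q = [1, 4] / [2, 5] / [3]
  Insert 3 (step 6): P = [1, 2, 3] / [4, 6] / [5];  Q = [1, 4, 6] / [2, 5] / [3]
  Insert 7 (step 7): P = [1, 2, 3, 7] / [4, 6] / [5];  Q = [1, 4, 6, 7] / [2, 5] / [3]
  Insert 8 (step 8): P = [1, 2, 3, 7, 8] / [4, 6] / [5];  Q = [1, 4, 6, 7, 8] / [2, 5] / [3]
Final shape: (5, 2, 1).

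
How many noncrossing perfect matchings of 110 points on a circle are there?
C_55 = 1759414616608818870992479875972

These noncrossing handshakes are counted by the Catalan number C_n = (1/(n + 1)) · C(2n, n). For n = 55: C_55 = (1/56) · C(110, 55) = 98527218530093856775578873054432/56 = 1759414616608818870992479875972.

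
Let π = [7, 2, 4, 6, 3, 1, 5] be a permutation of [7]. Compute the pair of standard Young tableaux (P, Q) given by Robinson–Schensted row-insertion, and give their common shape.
P = [1, 3, 5] / [2, 6] / [4] / [7];  Q = [1, 3, 4] / [2, 7] / [5] / [6];  common shape = (3, 2, 1, 1)

Row-insert the values π_1, π_2, … into P one at a time, bumping the leftmost entry strictly greater than the inserted value down to the next row. The recording tableau Q records, in position (i, j), the step at which that cell was added to P.
  Insert 7 (step 1): P = [7];  Q = [1]
  Insert 2 (step 2): P = [2] / [7];  Q = [1] / [2]
  Insert 4 (step 3): P = [2, 4] / [7];  Q = [1, 3] / [2]
  Insert 6 (step 4): P = [2, 4, 6] / [7];  Q = [1, 3, 4] / [2]
  Insert 3 (step 5): P = [2, 3, 6] / [4] / [7];  Q = [1, 3, 4] / [2] / [5]
  Insert 1 (step 6): P = [1, 3, 6] / [2] / [4] / [7];  Q = [1, 3, 4] / [2] / [5] / [6]
  Insert 5 (step 7): P = [1, 3, 5] / [2, 6] / [4] / [7];  Q = [1, 3, 4] / [2, 7] / [5] / [6]
Final shape: (3, 2, 1, 1).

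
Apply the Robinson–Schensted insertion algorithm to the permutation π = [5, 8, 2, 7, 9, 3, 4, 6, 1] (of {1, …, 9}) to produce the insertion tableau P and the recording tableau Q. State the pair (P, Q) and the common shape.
P = [1, 3, 4, 6] / [2, 7, 9] / [5] / [8];  Q = [1, 2, 5, 8] / [3, 4, 7] / [6] / [9];  common shape = (4, 3, 1, 1)

Row-insert the values π_1, π_2, … into P one at a time, bumping the leftmost entry strictly greater than the inserted value down to the next row. The recording tableau Q records, in position (i, j), the step at which that cell was added to P.
  Insert 5 (step 1): P = [5];  Q = [1]
  Insert 8 (step 2): P = [5, 8];  Q = [1, 2]
  Insert 2 (step 3): P = [2, 8] / [5];  Q = [1, 2] / [3]
  Insert 7 (step 4): P = [2, 7] / [5, 8];  Q = [1, 2] / [3, 4]
  Insert 9 (step 5): P = [2, 7, 9] / [5, 8];  Q = [1, 2, 5] / [3, 4]
  Insert 3 (step 6): P = [2, 3, 9] / [5, 7] / [8];  Q = [1, 2, 5] / [3, 4] / [6]
  Insert 4 (step 7): P = [2, 3, 4] / [5, 7, 9] / [8];  Q = [1, 2, 5] / [3, 4, 7] / [6]
  Insert 6 (step 8): P = [2, 3, 4, 6] / [5, 7, 9] / [8];  Q = [1, 2, 5, 8] / [3, 4, 7] / [6]
  Insert 1 (step 9): P = [1, 3, 4, 6] / [2, 7, 9] / [5] / [8];  Q = [1, 2, 5, 8] / [3, 4, 7] / [6] / [9]
Final shape: (4, 3, 1, 1).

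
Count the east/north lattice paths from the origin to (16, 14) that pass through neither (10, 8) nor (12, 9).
Number of paths = 84495627

Inclusion–exclusion. Total paths: C(30, 16) = 145422675. Through P₁: C(18, 10)·C(12, 6) = 40432392. Through P₂: C(21, 12)·C(9, 4) = 37035180. Since P₁ is strictly southwest of P₂, a monotone path through both must visit P₁ then P₂; paths through both = C(18, 10)·C(3, 2)·C(9, 4) = 16540524. Avoid both = 145422675 − 40432392 − 37035180 + 16540524 = 84495627.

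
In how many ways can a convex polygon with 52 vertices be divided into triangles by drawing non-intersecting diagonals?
C_50 = 1978261657756160653623774456

These polygon triangulations are counted by the Catalan number C_n = (1/(n + 1)) · C(2n, n). For n = 50: C_50 = (1/51) · C(100, 50) = 100891344545564193334812497256/51 = 1978261657756160653623774456.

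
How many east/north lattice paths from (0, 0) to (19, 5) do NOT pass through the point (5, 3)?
Number of paths = 35784

Total paths from (0, 0) to (19, 5): C(24, 19) = 42504. Paths through (5, 3): (paths (0, 0) → (5, 3)) × (paths (5, 3) → (19, 5)) = C(8, 5) · C(16, 14) = 56 · 120 = 6720. Avoidance count = 42504 − 6720 = 35784.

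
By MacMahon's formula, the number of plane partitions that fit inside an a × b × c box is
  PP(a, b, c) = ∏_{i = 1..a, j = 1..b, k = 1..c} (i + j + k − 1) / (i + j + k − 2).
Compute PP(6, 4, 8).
PP(6, 4, 8) = 90474964580

Evaluate the triple product over i = 1..6, j = 1..4, k = 1..8. The factors are (2/1) · (3/2) · (4/3) · (5/4) · (6/5) · (7/6) · (8/7) · (9/8) · … (192 factors total). The numerators and denominators telescope so the product is an integer; carrying out the multiplication exactly gives PP(6, 4, 8) = 90474964580.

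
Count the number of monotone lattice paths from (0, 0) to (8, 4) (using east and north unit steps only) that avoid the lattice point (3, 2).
Number of paths = 285

Total paths from (0, 0) to (8, 4): C(12, 8) = 495. Paths through (3, 2): (paths (0, 0) → (3, 2)) × (paths (3, 2) → (8, 4)) = C(5, 3) · C(7, 5) = 10 · 21 = 210. Avoidance count = 495 − 210 = 285.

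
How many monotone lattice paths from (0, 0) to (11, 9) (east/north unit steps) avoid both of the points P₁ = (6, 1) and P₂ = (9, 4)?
Number of paths = 146876

Inclusion–exclusion. Total paths: C(20, 11) = 167960. Through P₁: C(7, 6)·C(13, 5) = 9009. Through P₂: C(13, 9)·C(7, 2) = 15015. Since P₁ is strictly southwest of P₂, a monotone path through both must visit P₁ then P₂; paths through both = C(7, 6)·C(6, 3)·C(7, 2) = 2940. Avoid both = 167960 − 9009 − 15015 + 2940 = 146876.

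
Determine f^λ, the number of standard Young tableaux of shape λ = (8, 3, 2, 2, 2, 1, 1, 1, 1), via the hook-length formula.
# SYT of shape (8, 3, 2, 2, 2, 1, 1, 1, 1) = 142849980

Hook-length formula: f^λ = n! / Π hook(c), product over all cells c of the Young diagram. For λ = (8, 3, 2, 2, 2, 1, 1, 1, 1), n = 21 boxes. Hook lengths by row (left-to-right, top-to-bottom): [16, 11, 7, 5, 4, 3, 2, 1]; [10, 5, 1]; [8, 3]; [7, 2]; [6, 1]; [4]; [3]; [2]; [1]. Product of hooks = 357654528000. So f^λ = 21! / 357654528000 = 51090942171709440000 / 357654528000 = 142849980.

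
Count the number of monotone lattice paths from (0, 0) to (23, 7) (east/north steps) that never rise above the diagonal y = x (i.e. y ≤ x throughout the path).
Number of paths = 1442025

By the reflection principle (André's argument), the number of monotone paths to (23, 7) with n ≤ m that never go above y = x is C(30, 23) − C(30, 24) = 2035800 − 593775 = 1442025.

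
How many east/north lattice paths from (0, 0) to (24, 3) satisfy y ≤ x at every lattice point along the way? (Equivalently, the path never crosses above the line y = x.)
Number of paths = 2574

By the reflection principle (André's argument), the number of monotone paths to (24, 3) with n ≤ m that never go above y = x is C(27, 24) − C(27, 25) = 2925 − 351 = 2574.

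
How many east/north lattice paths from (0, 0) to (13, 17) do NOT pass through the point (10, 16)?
Number of paths = 98512910

Total paths from (0, 0) to (13, 17): C(30, 13) = 119759850. Paths through (10, 16): (paths (0, 0) → (10, 16)) × (paths (10, 16) → (13, 17)) = C(26, 10) · C(4, 3) = 5311735 · 4 = 21246940. Avoidance count = 119759850 − 21246940 = 98512910.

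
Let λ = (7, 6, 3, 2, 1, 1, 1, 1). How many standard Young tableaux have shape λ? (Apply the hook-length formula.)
# SYT of shape (7, 6, 3, 2, 1, 1, 1, 1) = 2438779200

Hook-length formula: f^λ = n! / Π hook(c), product over all cells c of the Young diagram. For λ = (7, 6, 3, 2, 1, 1, 1, 1), n = 22 boxes. Hook lengths by row (left-to-right, top-to-bottom): [14, 9, 7, 5, 4, 3, 1]; [12, 7, 5, 3, 2, 1]; [8, 3, 1]; [6, 1]; [4]; [3]; [2]; [1]. Product of hooks = 460886630400. So f^λ = 22! / 460886630400 = 1124000727777607680000 / 460886630400 = 2438779200.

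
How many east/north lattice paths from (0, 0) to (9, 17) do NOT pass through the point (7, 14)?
Number of paths = 1961750

Total paths from (0, 0) to (9, 17): C(26, 9) = 3124550. Paths through (7, 14): (paths (0, 0) → (7, 14)) × (paths (7, 14) → (9, 17)) = C(21, 7) · C(5, 2) = 116280 · 10 = 1162800. Avoidance count = 3124550 − 1162800 = 1961750.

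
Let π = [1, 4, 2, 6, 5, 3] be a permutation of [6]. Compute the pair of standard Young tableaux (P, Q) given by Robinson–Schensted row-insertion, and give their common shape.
P = [1, 2, 3] / [4, 5] / [6];  Q = [1, 2, 4] / [3, 5] / [6];  common shape = (3, 2, 1)

Row-insert the values π_1, π_2, … into P one at a time, bumping the leftmost entry strictly greater than the inserted value down to the next row. The recording tableau Q records, in position (i, j), the step at which that cell was added to P.
  Insert 1 (step 1): P = [1];  Q = [1]
  Insert 4 (step 2): P = [1, 4];  Q = [1, 2]
  Insert 2 (step 3): P = [1, 2] / [4];  Q = [1, 2] / [3]
  Insert 6 (step 4): P = [1, 2, 6] / [4];  Q = [1, 2, 4] / [3]
  Insert 5 (step 5): P = [1, 2, 5] / [4, 6];  Q = [1, 2, 4] / [3, 5]
  Insert 3 (step 6): P = [1, 2, 3] / [4, 5] / [6];  Q = [1, 2, 4] / [3, 5] / [6]
Final shape: (3, 2, 1).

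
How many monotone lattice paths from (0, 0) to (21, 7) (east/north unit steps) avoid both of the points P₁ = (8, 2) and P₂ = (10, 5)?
Number of paths = 599346

Inclusion–exclusion. Total paths: C(28, 21) = 1184040. Through P₁: C(10, 8)·C(18, 13) = 385560. Through P₂: C(15, 10)·C(13, 11) = 234234. Since P₁ is strictly southwest of P₂, a monotone path through both must visit P₁ then P₂; paths through both = C(10, 8)·C(5, 2)·C(13, 11) = 35100. Avoid both = 1184040 − 385560 − 234234 + 35100 = 599346.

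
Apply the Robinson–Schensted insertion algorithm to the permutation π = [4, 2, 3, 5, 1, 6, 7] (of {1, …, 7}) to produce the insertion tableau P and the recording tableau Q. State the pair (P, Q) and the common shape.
P = [1, 3, 5, 6, 7] / [2] / [4];  Q = [1, 3, 4, 6, 7] / [2] / [5];  common shape = (5, 1, 1)

Row-insert the values π_1, π_2, … into P one at a time, bumping the leftmost entry strictly greater than the inserted value down to the next row. The recording tableau Q records, in position (i, j), the step at which that cell was added to P.
  Insert 4 (step 1): P = [4];  Q = [1]
  Insert 2 (step 2): P = [2] / [4];  Q = [1] / [2]
  Insert 3 (step 3): P = [2, 3] / [4];  Q = [1, 3] / [2]
  Insert 5 (step 4): P = [2, 3, 5] / [4];  Q = [1, 3, 4] / [2]
  Insert 1 (step 5): P = [1, 3, 5] / [2] / [4];  Q = [1, 3, 4] / [2] / [5]
  Insert 6 (step 6): P = [1, 3, 5, 6] / [2] / [4];  Q = [1, 3, 4, 6] / [2] / [5]
  Insert 7 (step 7): P = [1, 3, 5, 6, 7] / [2] / [4];  Q = [1, 3, 4, 6, 7] / [2] / [5]
Final shape: (5, 1, 1).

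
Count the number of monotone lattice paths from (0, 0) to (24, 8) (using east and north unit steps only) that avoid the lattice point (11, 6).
Number of paths = 9218820

Total paths from (0, 0) to (24, 8): C(32, 24) = 10518300. Paths through (11, 6): (paths (0, 0) → (11, 6)) × (paths (11, 6) → (24, 8)) = C(17, 11) · C(15, 13) = 12376 · 105 = 1299480. Avoidance count = 10518300 − 1299480 = 9218820.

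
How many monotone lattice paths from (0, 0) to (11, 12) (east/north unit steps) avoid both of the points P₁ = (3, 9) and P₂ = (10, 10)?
Number of paths = 766790

Inclusion–exclusion. Total paths: C(23, 11) = 1352078. Through P₁: C(12, 3)·C(11, 8) = 36300. Through P₂: C(20, 10)·C(3, 1) = 554268. Since P₁ is strictly southwest of P₂, a monotone path through both must visit P₁ then P₂; paths through both = C(12, 3)·C(8, 7)·C(3, 1) = 5280. Avoid both = 1352078 − 36300 − 554268 + 5280 = 766790.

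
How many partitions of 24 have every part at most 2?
p(24, parts ≤ 2) = 13

Use the recurrence p(n, m) = p(n, m−1) + p(n−m, m): either the largest part is < m (count p(n, m−1)) or the largest part is exactly m (remove one copy of m, count p(n−m, m)). With p(0, ·) = 1 this gives p(24, parts ≤ 2) = 13. (By conjugating Young diagrams, this also counts partitions of 24 into at most 2 parts.)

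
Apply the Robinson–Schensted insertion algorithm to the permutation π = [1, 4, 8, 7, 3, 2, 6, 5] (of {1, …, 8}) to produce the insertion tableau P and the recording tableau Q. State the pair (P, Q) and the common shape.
P = [1, 2, 5] / [3, 6] / [4, 7] / [8];  Q = [1, 2, 3] / [4, 7] / [5, 8] / [6];  common shape = (3, 2, 2, 1)

Row-insert the values π_1, π_2, … into P one at a time, bumping the leftmost entry strictly greater than the inserted value down to the next row. The recording tableau Q records, in position (i, j), the step at which that cell was added to P.
  Insert 1 (step 1): P = [1];  Q = [1]
  Insert 4 (step 2): P = [1, 4];  Q = [1, 2]
  Insert 8 (step 3): P = [1, 4, 8];  Q = [1, 2, 3]
  Insert 7 (step 4): P = [1, 4, 7] / [8];  Q = [1, 2, 3] / [4]
  Insert 3 (step 5): P = [1, 3, 7] / [4] / [8];  Q = [1, 2, 3] / [4] / [5]
  Insert 2 (step 6): P = [1, 2, 7] / [3] / [4] / [8];  Q = [1, 2, 3] / [4] / [5] / [6]
  Insert 6 (step 7): P = [1, 2, 6] / [3, 7] / [4] / [8];  Q = [1, 2, 3] / [4, 7] / [5] / [6]
  Insert 5 (step 8): P = [1, 2, 5] / [3, 6] / [4, 7] / [8];  Q = [1, 2, 3] / [4, 7] / [5, 8] / [6]
Final shape: (3, 2, 2, 1).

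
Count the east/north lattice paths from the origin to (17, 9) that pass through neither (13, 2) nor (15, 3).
Number of paths = 3075872

Inclusion–exclusion. Total paths: C(26, 17) = 3124550. Through P₁: C(15, 13)·C(11, 4) = 34650. Through P₂: C(18, 15)·C(8, 2) = 22848. Since P₁ is strictly southwest of P₂, a monotone path through both must visit P₁ then P₂; paths through both = C(15, 13)·C(3, 2)·C(8, 2) = 8820. Avoid both = 3124550 − 34650 − 22848 + 8820 = 3075872.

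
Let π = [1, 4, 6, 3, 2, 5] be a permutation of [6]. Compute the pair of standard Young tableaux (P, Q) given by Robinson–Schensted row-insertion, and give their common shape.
P = [1, 2, 5] / [3, 6] / [4];  Q = [1, 2, 3] / [4, 6] / [5];  common shape = (3, 2, 1)

Row-insert the values π_1, π_2, … into P one at a time, bumping the leftmost entry strictly greater than the inserted value down to the next row. The recording tableau Q records, in position (i, j), the step at which that cell was added to P.
  Insert 1 (step 1): P = [1];  Q = [1]
  Insert 4 (step 2): P = [1, 4];  Q = [1, 2]
  Insert 6 (step 3): P = [1, 4, 6];  Q = [1, 2, 3]
  Insert 3 (step 4): P = [1, 3, 6] / [4];  Q = [1, 2, 3] / [4]
  Insert 2 (step 5): P = [1, 2, 6] / [3] / [4];  Q = [1, 2, 3] / [4] / [5]
  Insert 5 (step 6): P = [1, 2, 5] / [3, 6] / [4];  Q = [1, 2, 3] / [4, 6] / [5]
Final shape: (3, 2, 1).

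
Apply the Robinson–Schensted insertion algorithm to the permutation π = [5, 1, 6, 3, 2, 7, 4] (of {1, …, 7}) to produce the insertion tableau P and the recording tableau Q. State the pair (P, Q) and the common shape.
P = [1, 2, 4] / [3, 6, 7] / [5];  Q = [1, 3, 6] / [2, 4, 7] / [5];  common shape = (3, 3, 1)

Row-insert the values π_1, π_2, … into P one at a time, bumping the leftmost entry strictly greater than the inserted value down to the next row. The recording tableau Q records, in position (i, j), the step at which that cell was added to P.
  Insert 5 (step 1): P = [5];  Q = [1]
  Insert 1 (step 2): P = [1] / [5];  Q = [1] / [2]
  Insert 6 (step 3): P = [1, 6] / [5];  Q = [1, 3] / [2]
  Insert 3 (step 4): P = [1, 3] / [5, 6];  Q = [1, 3] / [2, 4]
  Insert 2 (step 5): P = [1, 2] / [3, 6] / [5];  Q = [1, 3] / [2, 4] / [5]
  Insert 7 (step 6): P = [1, 2, 7] / [3, 6] / [5];  Q = [1, 3, 6] / [2, 4] / [5]
  Insert 4 (step 7): P = [1, 2, 4] / [3, 6, 7] / [5];  Q = [1, 3, 6] / [2, 4, 7] / [5]
Final shape: (3, 3, 1).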